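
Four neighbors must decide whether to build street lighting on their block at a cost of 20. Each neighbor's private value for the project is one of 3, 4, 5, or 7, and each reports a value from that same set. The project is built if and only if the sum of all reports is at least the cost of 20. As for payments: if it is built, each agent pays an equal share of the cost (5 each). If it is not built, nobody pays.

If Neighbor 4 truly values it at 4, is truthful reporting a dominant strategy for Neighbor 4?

Consider the case where Neighbor 1 reports 4, Neighbor 2 reports 5 and Neighbor 3 reports 7.
Truthful report 4: project built, pays 5, utility 4 - 5 = -1.
Report 3 instead: project not built, utility 0.
Since 0 > -1, reporting 3 is strictly better here, so truthful reporting is not dominant.

No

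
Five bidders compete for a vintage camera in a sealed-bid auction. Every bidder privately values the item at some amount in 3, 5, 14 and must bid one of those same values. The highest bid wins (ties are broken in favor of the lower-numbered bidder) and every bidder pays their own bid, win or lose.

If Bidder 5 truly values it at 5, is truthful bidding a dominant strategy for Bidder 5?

No

Consider the case where Bidder 1 bids 3, Bidder 2 bids 3, Bidder 3 bids 3 and Bidder 4 bids 5.
Truthful bid 5: loses but pays 5, utility -5.
Bid 3 instead: loses but pays 3, utility -3.
Since -3 > -5, bidding 3 is strictly better here, so truthful bidding is not dominant.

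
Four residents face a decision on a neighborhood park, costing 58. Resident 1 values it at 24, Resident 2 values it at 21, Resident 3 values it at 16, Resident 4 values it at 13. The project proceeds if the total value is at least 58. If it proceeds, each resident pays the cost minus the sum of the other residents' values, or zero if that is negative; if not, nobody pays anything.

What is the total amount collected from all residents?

13

Total value 74 ≥ cost 58, so it is built.
Resident 1: others sum to 50; max(0, 58 - 50) = 8.
Resident 2: others sum to 53; max(0, 58 - 53) = 5.
Resident 3: others sum to 58; max(0, 58 - 58) = 0.
Resident 4: others sum to 61; max(0, 58 - 61) = 0.
Total collected = 8 + 5 + 0 + 0 = 13.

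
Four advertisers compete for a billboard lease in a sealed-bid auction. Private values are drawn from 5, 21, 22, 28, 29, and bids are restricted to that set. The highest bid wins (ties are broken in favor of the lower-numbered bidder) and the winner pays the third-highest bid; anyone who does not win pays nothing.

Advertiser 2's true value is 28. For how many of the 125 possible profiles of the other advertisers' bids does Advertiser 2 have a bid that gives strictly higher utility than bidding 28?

Others bid (5, 5, 29): truth gives 0; bid 29 gives 23 > 0. Violating.
Others bid (5, 21, 29): truth gives 0; bid 29 gives 7 > 0. Violating.
Others bid (5, 22, 29): truth gives 0; bid 29 gives 6 > 0. Violating.
Others bid (5, 29, 5): truth gives 0; bid 29 gives 23 > 0. Violating.
Others bid (5, 5, 5): truth gives 23; no alternative beats it.
Others bid (5, 5, 21): truth gives 23; no alternative beats it.
(Checking all 125 profiles: 27 have a profitable deviation, 98 do not.)

27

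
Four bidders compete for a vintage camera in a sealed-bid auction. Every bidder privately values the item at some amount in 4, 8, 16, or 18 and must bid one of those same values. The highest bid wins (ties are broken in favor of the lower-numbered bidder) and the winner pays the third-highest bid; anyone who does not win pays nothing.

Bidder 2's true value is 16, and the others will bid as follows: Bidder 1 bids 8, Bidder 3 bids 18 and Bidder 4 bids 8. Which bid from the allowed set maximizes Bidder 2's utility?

18

Bid 4: loses, pays 0, utility 0.
Bid 8: loses, pays 0, utility 0.
Bid 16: loses, pays 0, utility 0.
Bid 18: wins, pays 8, utility 16 - 8 = 8.
The best choice is 18 with utility 8.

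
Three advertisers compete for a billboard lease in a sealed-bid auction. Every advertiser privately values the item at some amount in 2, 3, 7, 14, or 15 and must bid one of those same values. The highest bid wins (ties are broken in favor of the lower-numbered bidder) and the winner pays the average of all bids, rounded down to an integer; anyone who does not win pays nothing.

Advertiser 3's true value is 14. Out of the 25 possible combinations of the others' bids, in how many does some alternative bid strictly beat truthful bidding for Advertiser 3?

Others bid (2, 2): truth gives 8; bid 3 gives 12 > 8. Violating.
Others bid (2, 3): truth gives 8; bid 7 gives 10 > 8. Violating.
Others bid (2, 14): truth gives 0; bid 15 gives 4 > 0. Violating.
Others bid (3, 2): truth gives 8; bid 7 gives 10 > 8. Violating.
Others bid (2, 7): truth gives 7; no alternative beats it.
Others bid (2, 15): truth gives 0; no alternative beats it.
(Checking all 25 profiles: 10 have a profitable deviation, 15 do not.)

10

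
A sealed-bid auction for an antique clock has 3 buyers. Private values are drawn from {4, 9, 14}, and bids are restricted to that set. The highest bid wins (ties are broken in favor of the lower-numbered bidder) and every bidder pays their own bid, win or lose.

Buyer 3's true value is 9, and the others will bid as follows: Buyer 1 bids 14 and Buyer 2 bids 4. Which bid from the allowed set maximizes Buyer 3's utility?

Bid 4: loses but pays 4, utility -4.
Bid 9: loses but pays 9, utility -9.
Bid 14: loses but pays 14, utility -14.
The best choice is 4 with utility -4.

4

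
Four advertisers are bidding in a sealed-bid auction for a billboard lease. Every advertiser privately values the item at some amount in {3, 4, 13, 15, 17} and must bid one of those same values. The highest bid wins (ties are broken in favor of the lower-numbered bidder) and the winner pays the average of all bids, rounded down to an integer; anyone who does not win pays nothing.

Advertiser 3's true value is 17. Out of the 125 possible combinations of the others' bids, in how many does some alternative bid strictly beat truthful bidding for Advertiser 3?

24

Others bid (3, 3, 3): truth gives 11; bid 4 gives 14 > 11. Violating.
Others bid (3, 3, 4): truth gives 11; bid 4 gives 14 > 11. Violating.
Others bid (3, 3, 13): truth gives 8; bid 13 gives 9 > 8. Violating.
Others bid (3, 4, 3): truth gives 11; bid 13 gives 12 > 11. Violating.
Others bid (3, 3, 15): truth gives 8; no alternative beats it.
Others bid (3, 3, 17): truth gives 7; no alternative beats it.
(Checking all 125 profiles: 24 have a profitable deviation, 101 do not.)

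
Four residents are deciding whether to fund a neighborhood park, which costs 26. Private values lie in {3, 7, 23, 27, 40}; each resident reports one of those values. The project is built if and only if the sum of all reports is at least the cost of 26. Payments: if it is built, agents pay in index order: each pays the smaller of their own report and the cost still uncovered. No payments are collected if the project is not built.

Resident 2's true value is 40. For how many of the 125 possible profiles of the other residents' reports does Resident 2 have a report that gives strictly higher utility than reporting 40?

Others report (3, 3, 23): truth gives 17; report 3 gives 37 > 17. Violating.
Others report (3, 3, 27): truth gives 17; report 3 gives 37 > 17. Violating.
Others report (3, 3, 40): truth gives 17; report 3 gives 37 > 17. Violating.
Others report (3, 7, 23): truth gives 17; report 3 gives 37 > 17. Violating.
Others report (3, 3, 3): truth gives 17; no alternative beats it.
Others report (3, 3, 7): truth gives 17; no alternative beats it.
(Checking all 125 profiles: 43 have a profitable deviation, 82 do not.)

43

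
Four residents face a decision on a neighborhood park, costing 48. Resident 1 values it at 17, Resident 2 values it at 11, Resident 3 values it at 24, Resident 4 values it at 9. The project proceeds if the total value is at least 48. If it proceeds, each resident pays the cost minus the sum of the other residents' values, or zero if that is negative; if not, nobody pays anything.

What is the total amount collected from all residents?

15

Total value 61 ≥ cost 48, so it is built.
Resident 1: others sum to 44; max(0, 48 - 44) = 4.
Resident 2: others sum to 50; max(0, 48 - 50) = 0.
Resident 3: others sum to 37; max(0, 48 - 37) = 11.
Resident 4: others sum to 52; max(0, 48 - 52) = 0.
Total collected = 4 + 0 + 11 + 0 = 15.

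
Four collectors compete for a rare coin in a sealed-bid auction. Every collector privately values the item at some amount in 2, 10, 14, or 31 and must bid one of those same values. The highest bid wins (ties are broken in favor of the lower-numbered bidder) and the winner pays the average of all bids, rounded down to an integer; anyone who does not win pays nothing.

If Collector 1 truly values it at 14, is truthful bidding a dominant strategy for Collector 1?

No

Consider the case where Collector 2 bids 2, Collector 3 bids 2 and Collector 4 bids 2.
Truthful bid 14: wins, pays 5, utility 14 - 5 = 9.
Bid 2 instead: wins, pays 2, utility 14 - 2 = 12.
Since 12 > 9, bidding 2 is strictly better here, so truthful bidding is not dominant.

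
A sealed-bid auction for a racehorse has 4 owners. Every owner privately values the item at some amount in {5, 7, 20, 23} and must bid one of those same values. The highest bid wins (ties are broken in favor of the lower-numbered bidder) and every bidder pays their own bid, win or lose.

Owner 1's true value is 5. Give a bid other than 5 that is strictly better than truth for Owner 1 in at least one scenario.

Suppose Owner 2 bids 5, Owner 3 bids 5 and Owner 4 bids 7.
Bid 5: loses but pays 5, utility -5.
Bid 7: wins, pays 7, utility 5 - 7 = -2.
So bidding 7 beats truth here (-2 > -5).

7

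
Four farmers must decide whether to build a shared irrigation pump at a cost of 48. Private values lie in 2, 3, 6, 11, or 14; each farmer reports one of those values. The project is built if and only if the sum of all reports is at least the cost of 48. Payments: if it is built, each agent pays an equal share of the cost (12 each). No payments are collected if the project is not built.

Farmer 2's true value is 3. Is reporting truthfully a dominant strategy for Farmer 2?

Yes

Check each profile of the others' reports and compare truth against every alternative report.
Others report (2, 2, 2): truth gives 0, best alternative gives 0.
Others report (2, 2, 3): truth gives 0, best alternative gives 0.
Others report (2, 2, 6): truth gives 0, best alternative gives 0.
Others report (2, 2, 11): truth gives 0, best alternative gives 0.
Others report (2, 2, 14): truth gives 0, best alternative gives 0.
Others report (2, 3, 2): truth gives 0, best alternative gives 0.
(Remaining 119 profiles checked similarly; truth is weakly best in each.)
In every case the truthful report is at least as good as any alternative, so it is a dominant strategy.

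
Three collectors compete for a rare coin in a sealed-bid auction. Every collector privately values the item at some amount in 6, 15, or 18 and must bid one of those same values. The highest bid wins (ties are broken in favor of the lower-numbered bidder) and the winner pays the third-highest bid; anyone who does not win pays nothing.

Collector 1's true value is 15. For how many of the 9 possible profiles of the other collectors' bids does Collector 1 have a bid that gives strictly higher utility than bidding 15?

2

Others bid (6, 18): truth gives 0; bid 18 gives 9 > 0. Violating.
Others bid (18, 6): truth gives 0; bid 18 gives 9 > 0. Violating.
Others bid (6, 6): truth gives 9; no alternative beats it.
Others bid (6, 15): truth gives 9; no alternative beats it.
(Checking all 9 profiles: 2 have a profitable deviation, 7 do not.)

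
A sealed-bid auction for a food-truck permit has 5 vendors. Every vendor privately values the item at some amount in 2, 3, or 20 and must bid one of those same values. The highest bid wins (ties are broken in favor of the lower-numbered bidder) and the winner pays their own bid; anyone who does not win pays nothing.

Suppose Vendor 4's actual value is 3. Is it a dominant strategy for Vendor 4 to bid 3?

Check each profile of the others' bids and compare truth against every alternative bid.
Others bid (2, 2, 2, 2): truth gives 0, best alternative gives 0.
Others bid (2, 2, 2, 3): truth gives 0, best alternative gives 0.
Others bid (2, 2, 2, 20): truth gives 0, best alternative gives 0.
Others bid (2, 2, 3, 2): truth gives 0, best alternative gives 0.
Others bid (2, 2, 3, 3): truth gives 0, best alternative gives 0.
Others bid (2, 2, 3, 20): truth gives 0, best alternative gives 0.
(Remaining 75 profiles checked similarly; truth is weakly best in each.)
In every case the truthful bid is at least as good as any alternative, so it is a dominant strategy.

Yes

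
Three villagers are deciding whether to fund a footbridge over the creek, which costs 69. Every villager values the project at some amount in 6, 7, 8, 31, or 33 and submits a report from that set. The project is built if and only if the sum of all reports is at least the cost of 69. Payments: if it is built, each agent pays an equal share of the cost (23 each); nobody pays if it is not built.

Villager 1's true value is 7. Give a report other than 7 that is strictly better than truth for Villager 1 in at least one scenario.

6

Suppose Villager 2 reports 31 and Villager 3 reports 31.
Report 7: project built, pays 23, utility 7 - 23 = -16.
Report 6: project not built, utility 0.
So reporting 6 beats truth here (0 > -16).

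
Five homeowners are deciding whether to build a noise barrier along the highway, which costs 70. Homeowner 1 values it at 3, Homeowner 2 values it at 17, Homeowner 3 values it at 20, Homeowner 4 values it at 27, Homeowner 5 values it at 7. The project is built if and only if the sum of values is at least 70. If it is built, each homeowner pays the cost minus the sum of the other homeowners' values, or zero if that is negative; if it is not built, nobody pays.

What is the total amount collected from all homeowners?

55

Total value 74 ≥ cost 70, so it is built.
Homeowner 1: others sum to 71; max(0, 70 - 71) = 0.
Homeowner 2: others sum to 57; max(0, 70 - 57) = 13.
Homeowner 3: others sum to 54; max(0, 70 - 54) = 16.
Homeowner 4: others sum to 47; max(0, 70 - 47) = 23.
Homeowner 5: others sum to 67; max(0, 70 - 67) = 3.
Total collected = 0 + 13 + 16 + 23 + 3 = 55.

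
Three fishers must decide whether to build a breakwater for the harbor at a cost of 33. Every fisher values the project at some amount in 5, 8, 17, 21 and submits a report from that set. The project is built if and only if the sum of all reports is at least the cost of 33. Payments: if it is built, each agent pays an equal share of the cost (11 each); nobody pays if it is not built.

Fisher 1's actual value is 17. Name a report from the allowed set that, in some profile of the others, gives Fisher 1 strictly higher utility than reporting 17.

21

Suppose Fisher 2 reports 5 and Fisher 3 reports 8.
Report 17: project not built, utility 0.
Report 21: project built, pays 11, utility 17 - 11 = 6.
So reporting 21 beats truth here (6 > 0).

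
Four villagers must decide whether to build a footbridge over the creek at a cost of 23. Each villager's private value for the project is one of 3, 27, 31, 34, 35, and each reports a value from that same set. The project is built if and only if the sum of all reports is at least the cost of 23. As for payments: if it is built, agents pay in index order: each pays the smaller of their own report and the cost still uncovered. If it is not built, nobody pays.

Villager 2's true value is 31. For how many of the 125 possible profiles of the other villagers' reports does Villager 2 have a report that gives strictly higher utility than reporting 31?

24

Others report (3, 3, 27): truth gives 11; report 3 gives 28 > 11. Violating.
Others report (3, 3, 31): truth gives 11; report 3 gives 28 > 11. Violating.
Others report (3, 3, 34): truth gives 11; report 3 gives 28 > 11. Violating.
Others report (3, 3, 35): truth gives 11; report 3 gives 28 > 11. Violating.
Others report (3, 3, 3): truth gives 11; no alternative beats it.
Others report (27, 3, 3): truth gives 31; no alternative beats it.
(Checking all 125 profiles: 24 have a profitable deviation, 101 do not.)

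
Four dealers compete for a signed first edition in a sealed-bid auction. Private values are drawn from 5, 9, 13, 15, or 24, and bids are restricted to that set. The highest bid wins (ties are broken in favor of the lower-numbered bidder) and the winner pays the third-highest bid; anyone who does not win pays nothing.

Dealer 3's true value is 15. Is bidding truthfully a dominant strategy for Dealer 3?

Consider the case where Dealer 1 bids 5, Dealer 2 bids 5 and Dealer 4 bids 24.
Truthful bid 15: loses, pays 0, utility 0.
Bid 24 instead: wins, pays 5, utility 15 - 5 = 10.
Since 10 > 0, bidding 24 is strictly better here, so truthful bidding is not dominant.

No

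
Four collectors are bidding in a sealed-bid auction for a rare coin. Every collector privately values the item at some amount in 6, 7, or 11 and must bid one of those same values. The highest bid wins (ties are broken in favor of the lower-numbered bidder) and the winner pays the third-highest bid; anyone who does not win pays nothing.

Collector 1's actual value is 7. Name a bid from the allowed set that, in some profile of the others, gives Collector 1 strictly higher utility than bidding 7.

11

Suppose Collector 2 bids 6, Collector 3 bids 6 and Collector 4 bids 11.
Bid 7: loses, pays 0, utility 0.
Bid 11: wins, pays 6, utility 7 - 6 = 1.
So bidding 11 beats truth here (1 > 0).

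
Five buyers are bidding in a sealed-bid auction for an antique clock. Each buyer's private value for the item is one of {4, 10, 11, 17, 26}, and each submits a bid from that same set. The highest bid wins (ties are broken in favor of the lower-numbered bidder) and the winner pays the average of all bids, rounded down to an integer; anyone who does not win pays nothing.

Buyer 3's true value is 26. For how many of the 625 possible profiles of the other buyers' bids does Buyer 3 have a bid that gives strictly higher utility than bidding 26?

144

Others bid (4, 4, 4, 4): truth gives 18; bid 10 gives 21 > 18. Violating.
Others bid (4, 4, 4, 10): truth gives 17; bid 10 gives 20 > 17. Violating.
Others bid (4, 4, 4, 11): truth gives 17; bid 11 gives 20 > 17. Violating.
Others bid (4, 4, 4, 17): truth gives 15; bid 17 gives 17 > 15. Violating.
Others bid (4, 4, 4, 26): truth gives 14; no alternative beats it.
Others bid (4, 4, 10, 26): truth gives 12; no alternative beats it.
(Checking all 625 profiles: 144 have a profitable deviation, 481 do not.)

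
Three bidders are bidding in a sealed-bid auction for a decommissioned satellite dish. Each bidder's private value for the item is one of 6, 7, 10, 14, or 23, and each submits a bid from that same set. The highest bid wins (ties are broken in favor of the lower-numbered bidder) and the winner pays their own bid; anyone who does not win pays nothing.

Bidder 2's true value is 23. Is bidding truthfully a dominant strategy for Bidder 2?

No

Consider the case where Bidder 1 bids 6 and Bidder 3 bids 6.
Truthful bid 23: wins, pays 23, utility 23 - 23 = 0.
Bid 7 instead: wins, pays 7, utility 23 - 7 = 16.
Since 16 > 0, bidding 7 is strictly better here, so truthful bidding is not dominant.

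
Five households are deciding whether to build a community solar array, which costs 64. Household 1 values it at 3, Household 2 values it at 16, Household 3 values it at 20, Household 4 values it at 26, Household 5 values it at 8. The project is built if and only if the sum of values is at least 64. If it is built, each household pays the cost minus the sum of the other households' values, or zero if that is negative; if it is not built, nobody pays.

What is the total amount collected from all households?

35

Total value 73 ≥ cost 64, so it is built.
Household 1: others sum to 70; max(0, 64 - 70) = 0.
Household 2: others sum to 57; max(0, 64 - 57) = 7.
Household 3: others sum to 53; max(0, 64 - 53) = 11.
Household 4: others sum to 47; max(0, 64 - 47) = 17.
Household 5: others sum to 65; max(0, 64 - 65) = 0.
Total collected = 0 + 7 + 11 + 17 + 0 = 35.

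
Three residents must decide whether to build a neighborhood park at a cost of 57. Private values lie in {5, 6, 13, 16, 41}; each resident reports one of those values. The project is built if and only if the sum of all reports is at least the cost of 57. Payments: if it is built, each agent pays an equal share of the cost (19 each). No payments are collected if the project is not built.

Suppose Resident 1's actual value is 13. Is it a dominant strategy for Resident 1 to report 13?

No

Consider the case where Resident 2 reports 5 and Resident 3 reports 41.
Truthful report 13: project built, pays 19, utility 13 - 19 = -6.
Report 5 instead: project not built, utility 0.
Since 0 > -6, reporting 5 is strictly better here, so truthful reporting is not dominant.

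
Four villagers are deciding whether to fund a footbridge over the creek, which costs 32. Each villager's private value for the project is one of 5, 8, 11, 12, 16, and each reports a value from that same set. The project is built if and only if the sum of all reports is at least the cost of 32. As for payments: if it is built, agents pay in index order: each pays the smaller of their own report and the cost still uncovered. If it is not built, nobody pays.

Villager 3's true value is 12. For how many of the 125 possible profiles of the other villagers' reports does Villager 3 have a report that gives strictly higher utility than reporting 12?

96

Others report (5, 5, 11): truth gives 0; report 11 gives 1 > 0. Violating.
Others report (5, 5, 12): truth gives 0; report 11 gives 1 > 0. Violating.
Others report (5, 5, 16): truth gives 0; report 8 gives 4 > 0. Violating.
Others report (5, 8, 8): truth gives 0; report 11 gives 1 > 0. Violating.
Others report (5, 5, 5): truth gives 0; no alternative beats it.
Others report (5, 5, 8): truth gives 0; no alternative beats it.
(Checking all 125 profiles: 96 have a profitable deviation, 29 do not.)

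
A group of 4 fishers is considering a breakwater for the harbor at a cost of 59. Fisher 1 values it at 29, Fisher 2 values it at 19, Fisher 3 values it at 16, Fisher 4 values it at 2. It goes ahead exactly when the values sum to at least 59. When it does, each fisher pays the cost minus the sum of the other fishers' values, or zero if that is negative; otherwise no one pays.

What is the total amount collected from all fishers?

Total value 66 ≥ cost 59, so it is built.
Fisher 1: others sum to 37; max(0, 59 - 37) = 22.
Fisher 2: others sum to 47; max(0, 59 - 47) = 12.
Fisher 3: others sum to 50; max(0, 59 - 50) = 9.
Fisher 4: others sum to 64; max(0, 59 - 64) = 0.
Total collected = 22 + 12 + 9 + 0 = 43.

43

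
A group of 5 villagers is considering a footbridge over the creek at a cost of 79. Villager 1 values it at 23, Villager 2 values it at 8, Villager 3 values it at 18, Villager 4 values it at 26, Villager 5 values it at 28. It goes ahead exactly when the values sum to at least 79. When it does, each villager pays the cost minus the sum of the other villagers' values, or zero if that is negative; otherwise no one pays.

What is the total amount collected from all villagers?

6

Total value 103 ≥ cost 79, so it is built.
Villager 1: others sum to 80; max(0, 79 - 80) = 0.
Villager 2: others sum to 95; max(0, 79 - 95) = 0.
Villager 3: others sum to 85; max(0, 79 - 85) = 0.
Villager 4: others sum to 77; max(0, 79 - 77) = 2.
Villager 5: others sum to 75; max(0, 79 - 75) = 4.
Total collected = 0 + 0 + 0 + 2 + 4 = 6.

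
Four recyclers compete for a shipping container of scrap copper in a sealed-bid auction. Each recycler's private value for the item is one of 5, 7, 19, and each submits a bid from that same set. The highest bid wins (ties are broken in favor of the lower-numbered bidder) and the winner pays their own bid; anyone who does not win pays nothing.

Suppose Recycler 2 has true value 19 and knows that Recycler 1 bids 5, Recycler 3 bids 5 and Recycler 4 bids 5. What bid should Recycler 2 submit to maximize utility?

7

Bid 5: loses, pays 0, utility 0.
Bid 7: wins, pays 7, utility 19 - 7 = 12.
Bid 19: wins, pays 19, utility 19 - 19 = 0.
The best choice is 7 with utility 12.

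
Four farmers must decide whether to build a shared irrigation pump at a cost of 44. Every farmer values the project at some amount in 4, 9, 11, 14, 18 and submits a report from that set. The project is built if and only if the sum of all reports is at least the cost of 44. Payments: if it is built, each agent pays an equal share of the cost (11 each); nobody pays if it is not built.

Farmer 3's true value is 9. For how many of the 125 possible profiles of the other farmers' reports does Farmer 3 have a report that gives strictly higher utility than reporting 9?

Others report (4, 14, 18): truth gives -2; report 4 gives 0 > -2. Violating.
Others report (4, 18, 14): truth gives -2; report 4 gives 0 > -2. Violating.
Others report (9, 9, 18): truth gives -2; report 4 gives 0 > -2. Violating.
Others report (9, 11, 18): truth gives -2; report 4 gives 0 > -2. Violating.
Others report (4, 4, 4): truth gives 0; no alternative beats it.
Others report (4, 4, 9): truth gives 0; no alternative beats it.
(Checking all 125 profiles: 24 have a profitable deviation, 101 do not.)

24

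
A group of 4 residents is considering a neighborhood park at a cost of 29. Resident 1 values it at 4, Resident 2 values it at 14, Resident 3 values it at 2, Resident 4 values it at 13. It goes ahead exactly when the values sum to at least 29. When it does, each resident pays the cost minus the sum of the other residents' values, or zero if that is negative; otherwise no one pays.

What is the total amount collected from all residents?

19

Total value 33 ≥ cost 29, so it is built.
Resident 1: others sum to 29; max(0, 29 - 29) = 0.
Resident 2: others sum to 19; max(0, 29 - 19) = 10.
Resident 3: others sum to 31; max(0, 29 - 31) = 0.
Resident 4: others sum to 20; max(0, 29 - 20) = 9.
Total collected = 0 + 10 + 0 + 9 = 19.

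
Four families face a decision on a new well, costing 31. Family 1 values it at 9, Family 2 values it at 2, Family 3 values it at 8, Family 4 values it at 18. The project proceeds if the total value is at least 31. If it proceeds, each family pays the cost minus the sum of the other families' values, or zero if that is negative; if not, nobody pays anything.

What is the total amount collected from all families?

Total value 37 ≥ cost 31, so it is built.
Family 1: others sum to 28; max(0, 31 - 28) = 3.
Family 2: others sum to 35; max(0, 31 - 35) = 0.
Family 3: others sum to 29; max(0, 31 - 29) = 2.
Family 4: others sum to 19; max(0, 31 - 19) = 12.
Total collected = 3 + 0 + 2 + 12 = 17.

17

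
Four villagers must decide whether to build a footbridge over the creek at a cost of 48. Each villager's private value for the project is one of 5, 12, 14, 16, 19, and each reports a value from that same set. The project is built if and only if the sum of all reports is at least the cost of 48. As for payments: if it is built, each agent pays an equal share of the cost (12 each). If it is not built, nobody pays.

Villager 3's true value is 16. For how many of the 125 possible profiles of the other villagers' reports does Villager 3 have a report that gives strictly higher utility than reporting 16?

Others report (5, 5, 19): truth gives 0; report 19 gives 4 > 0. Violating.
Others report (5, 12, 12): truth gives 0; report 19 gives 4 > 0. Violating.
Others report (5, 12, 14): truth gives 0; report 19 gives 4 > 0. Violating.
Others report (5, 14, 12): truth gives 0; report 19 gives 4 > 0. Violating.
Others report (5, 5, 5): truth gives 0; no alternative beats it.
Others report (5, 5, 12): truth gives 0; no alternative beats it.
(Checking all 125 profiles: 12 have a profitable deviation, 113 do not.)

12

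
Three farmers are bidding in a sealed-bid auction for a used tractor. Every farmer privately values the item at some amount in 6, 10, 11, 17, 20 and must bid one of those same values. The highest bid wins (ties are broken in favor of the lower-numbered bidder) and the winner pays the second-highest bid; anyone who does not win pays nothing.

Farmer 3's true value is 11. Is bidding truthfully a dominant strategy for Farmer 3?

Check each profile of the others' bids and compare truth against every alternative bid.
Others bid (6, 6): truth gives 5, best alternative gives 5.
Others bid (6, 10): truth gives 1, best alternative gives 1.
Others bid (10, 6): truth gives 1, best alternative gives 1.
Others bid (10, 10): truth gives 1, best alternative gives 1.
Others bid (6, 11): truth gives 0, best alternative gives 0.
Others bid (6, 17): truth gives 0, best alternative gives 0.
(Remaining 19 profiles checked similarly; truth is weakly best in each.)
In every case the truthful bid is at least as good as any alternative, so it is a dominant strategy.

Yes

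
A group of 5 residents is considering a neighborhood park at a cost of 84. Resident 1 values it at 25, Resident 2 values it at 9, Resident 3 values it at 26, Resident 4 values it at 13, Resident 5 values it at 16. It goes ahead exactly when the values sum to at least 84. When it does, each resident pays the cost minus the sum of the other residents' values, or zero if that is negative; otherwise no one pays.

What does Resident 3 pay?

21

Total value 89 ≥ cost 84, so the project is built.
The other residents' values sum to 63.
Cost minus that sum is 84 - 63 = 21.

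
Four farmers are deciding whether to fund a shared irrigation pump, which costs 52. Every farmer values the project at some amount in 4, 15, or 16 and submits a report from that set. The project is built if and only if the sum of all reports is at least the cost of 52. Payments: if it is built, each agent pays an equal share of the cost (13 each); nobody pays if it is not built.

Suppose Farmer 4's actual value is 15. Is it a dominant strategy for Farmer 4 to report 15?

Consider the case where Farmer 1 reports 4, Farmer 2 reports 16 and Farmer 3 reports 16.
Truthful report 15: project not built, utility 0.
Report 16 instead: project built, pays 13, utility 15 - 13 = 2.
Since 2 > 0, reporting 16 is strictly better here, so truthful reporting is not dominant.

No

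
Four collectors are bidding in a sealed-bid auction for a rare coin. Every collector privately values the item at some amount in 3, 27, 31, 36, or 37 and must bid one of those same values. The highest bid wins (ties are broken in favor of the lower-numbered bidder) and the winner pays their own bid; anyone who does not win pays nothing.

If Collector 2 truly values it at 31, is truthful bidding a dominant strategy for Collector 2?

No

Consider the case where Collector 1 bids 3, Collector 3 bids 3 and Collector 4 bids 3.
Truthful bid 31: wins, pays 31, utility 31 - 31 = 0.
Bid 27 instead: wins, pays 27, utility 31 - 27 = 4.
Since 4 > 0, bidding 27 is strictly better here, so truthful bidding is not dominant.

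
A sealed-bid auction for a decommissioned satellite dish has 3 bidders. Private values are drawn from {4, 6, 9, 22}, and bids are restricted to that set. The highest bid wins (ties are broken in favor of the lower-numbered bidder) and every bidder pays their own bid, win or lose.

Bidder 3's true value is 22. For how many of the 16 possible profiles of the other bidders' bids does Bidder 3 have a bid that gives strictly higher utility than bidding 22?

11

Others bid (4, 4): truth gives 0; bid 6 gives 16 > 0. Violating.
Others bid (4, 6): truth gives 0; bid 9 gives 13 > 0. Violating.
Others bid (4, 22): truth gives -22; bid 4 gives -4 > -22. Violating.
Others bid (6, 4): truth gives 0; bid 9 gives 13 > 0. Violating.
Others bid (4, 9): truth gives 0; no alternative beats it.
Others bid (6, 9): truth gives 0; no alternative beats it.
(Checking all 16 profiles: 11 have a profitable deviation, 5 do not.)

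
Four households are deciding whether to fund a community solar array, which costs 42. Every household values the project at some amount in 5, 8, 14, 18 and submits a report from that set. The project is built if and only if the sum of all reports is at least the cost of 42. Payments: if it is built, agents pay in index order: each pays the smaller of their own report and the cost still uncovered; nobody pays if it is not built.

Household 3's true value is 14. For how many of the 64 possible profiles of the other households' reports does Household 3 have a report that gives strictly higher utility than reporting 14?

Others report (5, 14, 18): truth gives 0; report 5 gives 9 > 0. Violating.
Others report (5, 18, 14): truth gives 0; report 5 gives 9 > 0. Violating.
Others report (5, 18, 18): truth gives 0; report 5 gives 9 > 0. Violating.
Others report (8, 8, 18): truth gives 0; report 8 gives 6 > 0. Violating.
Others report (5, 5, 5): truth gives 0; no alternative beats it.
Others report (5, 5, 8): truth gives 0; no alternative beats it.
(Checking all 64 profiles: 32 have a profitable deviation, 32 do not.)

32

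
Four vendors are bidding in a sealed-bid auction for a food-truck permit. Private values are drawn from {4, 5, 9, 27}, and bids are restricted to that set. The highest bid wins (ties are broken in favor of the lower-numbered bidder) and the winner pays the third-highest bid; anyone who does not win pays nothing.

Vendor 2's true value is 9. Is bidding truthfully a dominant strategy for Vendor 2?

No

Consider the case where Vendor 1 bids 4, Vendor 3 bids 4 and Vendor 4 bids 27.
Truthful bid 9: loses, pays 0, utility 0.
Bid 27 instead: wins, pays 4, utility 9 - 4 = 5.
Since 5 > 0, bidding 27 is strictly better here, so truthful bidding is not dominant.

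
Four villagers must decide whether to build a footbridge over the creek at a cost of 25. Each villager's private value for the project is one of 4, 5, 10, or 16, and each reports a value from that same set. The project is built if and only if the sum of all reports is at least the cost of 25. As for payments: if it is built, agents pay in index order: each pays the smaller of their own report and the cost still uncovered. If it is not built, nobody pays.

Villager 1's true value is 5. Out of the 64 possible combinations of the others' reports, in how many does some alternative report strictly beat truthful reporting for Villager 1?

Others report (4, 4, 16): truth gives 0; report 4 gives 1 > 0. Violating.
Others report (4, 5, 16): truth gives 0; report 4 gives 1 > 0. Violating.
Others report (4, 10, 10): truth gives 0; report 4 gives 1 > 0. Violating.
Others report (4, 10, 16): truth gives 0; report 4 gives 1 > 0. Violating.
Others report (4, 4, 4): truth gives 0; no alternative beats it.
Others report (4, 4, 5): truth gives 0; no alternative beats it.
(Checking all 64 profiles: 44 have a profitable deviation, 20 do not.)

44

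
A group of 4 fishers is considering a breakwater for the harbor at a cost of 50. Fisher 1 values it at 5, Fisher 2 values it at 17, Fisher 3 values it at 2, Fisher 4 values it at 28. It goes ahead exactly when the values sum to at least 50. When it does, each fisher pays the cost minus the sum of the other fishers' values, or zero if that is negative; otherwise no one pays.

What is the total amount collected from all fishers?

Total value 52 ≥ cost 50, so it is built.
Fisher 1: others sum to 47; max(0, 50 - 47) = 3.
Fisher 2: others sum to 35; max(0, 50 - 35) = 15.
Fisher 3: others sum to 50; max(0, 50 - 50) = 0.
Fisher 4: others sum to 24; max(0, 50 - 24) = 26.
Total collected = 3 + 15 + 0 + 26 = 44.

44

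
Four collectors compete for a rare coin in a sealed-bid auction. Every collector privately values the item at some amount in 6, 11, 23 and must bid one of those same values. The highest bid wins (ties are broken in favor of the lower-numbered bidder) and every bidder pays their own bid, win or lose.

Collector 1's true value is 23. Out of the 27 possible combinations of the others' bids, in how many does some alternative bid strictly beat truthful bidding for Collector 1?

Others bid (6, 6, 6): truth gives 0; bid 6 gives 17 > 0. Violating.
Others bid (6, 6, 11): truth gives 0; bid 11 gives 12 > 0. Violating.
Others bid (6, 11, 6): truth gives 0; bid 11 gives 12 > 0. Violating.
Others bid (6, 11, 11): truth gives 0; bid 11 gives 12 > 0. Violating.
Others bid (6, 6, 23): truth gives 0; no alternative beats it.
Others bid (6, 11, 23): truth gives 0; no alternative beats it.
(Checking all 27 profiles: 8 have a profitable deviation, 19 do not.)

8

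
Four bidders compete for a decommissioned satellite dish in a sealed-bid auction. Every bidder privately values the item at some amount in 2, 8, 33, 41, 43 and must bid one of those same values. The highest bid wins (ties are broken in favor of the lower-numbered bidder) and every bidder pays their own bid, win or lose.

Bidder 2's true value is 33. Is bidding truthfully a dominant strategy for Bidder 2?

Consider the case where Bidder 1 bids 2, Bidder 3 bids 2 and Bidder 4 bids 2.
Truthful bid 33: wins, pays 33, utility 33 - 33 = 0.
Bid 8 instead: wins, pays 8, utility 33 - 8 = 25.
Since 25 > 0, bidding 8 is strictly better here, so truthful bidding is not dominant.

No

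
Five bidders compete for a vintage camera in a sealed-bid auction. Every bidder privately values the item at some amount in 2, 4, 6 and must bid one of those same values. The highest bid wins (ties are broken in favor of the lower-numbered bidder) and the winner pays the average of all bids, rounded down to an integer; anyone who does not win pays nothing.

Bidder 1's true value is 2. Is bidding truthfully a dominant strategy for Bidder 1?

Yes

Check each profile of the others' bids and compare truth against every alternative bid.
Others bid (4, 4, 4, 4): truth gives 0, best alternative gives -2.
Others bid (2, 2, 4, 4): truth gives 0, best alternative gives -1.
Others bid (2, 4, 2, 4): truth gives 0, best alternative gives -1.
Others bid (2, 4, 4, 2): truth gives 0, best alternative gives -1.
Others bid (2, 4, 4, 4): truth gives 0, best alternative gives -1.
Others bid (4, 2, 2, 4): truth gives 0, best alternative gives -1.
(Remaining 75 profiles checked similarly; truth is weakly best in each.)
In every case the truthful bid is at least as good as any alternative, so it is a dominant strategy.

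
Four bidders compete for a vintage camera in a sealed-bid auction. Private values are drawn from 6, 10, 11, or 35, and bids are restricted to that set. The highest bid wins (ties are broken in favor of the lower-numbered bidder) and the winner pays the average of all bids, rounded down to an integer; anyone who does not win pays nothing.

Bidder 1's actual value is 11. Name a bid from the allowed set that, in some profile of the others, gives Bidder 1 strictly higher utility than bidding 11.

6

Suppose Bidder 2 bids 6, Bidder 3 bids 6 and Bidder 4 bids 6.
Bid 11: wins, pays 7, utility 11 - 7 = 4.
Bid 6: wins, pays 6, utility 11 - 6 = 5.
So bidding 6 beats truth here (5 > 4).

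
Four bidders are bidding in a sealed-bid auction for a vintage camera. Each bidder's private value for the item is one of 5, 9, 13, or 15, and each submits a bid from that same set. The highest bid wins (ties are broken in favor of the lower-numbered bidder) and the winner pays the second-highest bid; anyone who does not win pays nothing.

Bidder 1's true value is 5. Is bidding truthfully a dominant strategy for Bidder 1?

Check each profile of the others' bids and compare truth against every alternative bid.
Others bid (5, 5, 9): truth gives 0, best alternative gives -4.
Others bid (5, 9, 5): truth gives 0, best alternative gives -4.
Others bid (5, 9, 9): truth gives 0, best alternative gives -4.
Others bid (9, 5, 5): truth gives 0, best alternative gives -4.
Others bid (9, 5, 9): truth gives 0, best alternative gives -4.
Others bid (9, 9, 5): truth gives 0, best alternative gives -4.
(Remaining 58 profiles checked similarly; truth is weakly best in each.)
In every case the truthful bid is at least as good as any alternative, so it is a dominant strategy.

Yes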